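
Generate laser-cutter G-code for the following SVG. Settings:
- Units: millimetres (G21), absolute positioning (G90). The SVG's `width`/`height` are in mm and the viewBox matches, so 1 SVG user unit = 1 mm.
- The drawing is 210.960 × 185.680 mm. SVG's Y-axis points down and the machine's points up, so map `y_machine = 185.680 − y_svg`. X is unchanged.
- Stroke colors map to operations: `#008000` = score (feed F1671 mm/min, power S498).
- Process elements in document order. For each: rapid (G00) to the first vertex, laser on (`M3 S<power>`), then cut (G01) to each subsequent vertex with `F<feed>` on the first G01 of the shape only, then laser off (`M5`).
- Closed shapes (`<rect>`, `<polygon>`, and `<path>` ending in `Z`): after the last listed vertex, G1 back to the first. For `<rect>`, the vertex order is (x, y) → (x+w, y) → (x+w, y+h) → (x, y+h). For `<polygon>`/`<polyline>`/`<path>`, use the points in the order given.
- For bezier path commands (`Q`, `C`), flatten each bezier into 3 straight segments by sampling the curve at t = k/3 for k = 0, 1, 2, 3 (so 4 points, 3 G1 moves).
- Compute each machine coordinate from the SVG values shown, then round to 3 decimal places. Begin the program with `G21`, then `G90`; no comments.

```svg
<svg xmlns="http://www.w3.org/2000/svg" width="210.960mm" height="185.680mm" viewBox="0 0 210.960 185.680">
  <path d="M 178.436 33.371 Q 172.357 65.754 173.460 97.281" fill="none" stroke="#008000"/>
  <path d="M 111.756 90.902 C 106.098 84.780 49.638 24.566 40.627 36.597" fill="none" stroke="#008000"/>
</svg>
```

G21
G90
G00 X178.436 Y152.309
M3 S498
G01 X175.181 Y130.815 F1671
G01 X173.523 Y109.512
G01 X173.460 Y88.399
M5
G00 X111.756 Y94.778
M3 S498
G01 X92.803 Y114.252 F1671
G01 X61.815 Y141.711
G01 X40.627 Y149.083
M5

viewBox `0 0 210.960 185.680` with mm width/height → 1 unit = 1 mm. Flip: y_m = 185.680 − y_svg.

**Shape 1** — `<path>` quadratic bezier, stroke `#008000` → score (S498, F1671). Control points (SVG): P0=(178.436,33.371), P1=(172.357,65.754), P2=(173.460,97.281); sampled at t=k/3. Machine vertices: (178.436,152.309) → (175.181,130.815) → (173.523,109.512) → (173.460,88.399). Open path.

**Shape 2** — `<path>` cubic bezier, stroke `#008000` → score (S498, F1671). Control points (SVG): P0=(111.756,90.902), P1=(106.098,84.780), P2=(49.638,24.566), P3=(40.627,36.597); sampled at t=k/3. Machine vertices: (111.756,94.778) → (92.803,114.252) → (61.815,141.711) → (40.627,149.083). Open path.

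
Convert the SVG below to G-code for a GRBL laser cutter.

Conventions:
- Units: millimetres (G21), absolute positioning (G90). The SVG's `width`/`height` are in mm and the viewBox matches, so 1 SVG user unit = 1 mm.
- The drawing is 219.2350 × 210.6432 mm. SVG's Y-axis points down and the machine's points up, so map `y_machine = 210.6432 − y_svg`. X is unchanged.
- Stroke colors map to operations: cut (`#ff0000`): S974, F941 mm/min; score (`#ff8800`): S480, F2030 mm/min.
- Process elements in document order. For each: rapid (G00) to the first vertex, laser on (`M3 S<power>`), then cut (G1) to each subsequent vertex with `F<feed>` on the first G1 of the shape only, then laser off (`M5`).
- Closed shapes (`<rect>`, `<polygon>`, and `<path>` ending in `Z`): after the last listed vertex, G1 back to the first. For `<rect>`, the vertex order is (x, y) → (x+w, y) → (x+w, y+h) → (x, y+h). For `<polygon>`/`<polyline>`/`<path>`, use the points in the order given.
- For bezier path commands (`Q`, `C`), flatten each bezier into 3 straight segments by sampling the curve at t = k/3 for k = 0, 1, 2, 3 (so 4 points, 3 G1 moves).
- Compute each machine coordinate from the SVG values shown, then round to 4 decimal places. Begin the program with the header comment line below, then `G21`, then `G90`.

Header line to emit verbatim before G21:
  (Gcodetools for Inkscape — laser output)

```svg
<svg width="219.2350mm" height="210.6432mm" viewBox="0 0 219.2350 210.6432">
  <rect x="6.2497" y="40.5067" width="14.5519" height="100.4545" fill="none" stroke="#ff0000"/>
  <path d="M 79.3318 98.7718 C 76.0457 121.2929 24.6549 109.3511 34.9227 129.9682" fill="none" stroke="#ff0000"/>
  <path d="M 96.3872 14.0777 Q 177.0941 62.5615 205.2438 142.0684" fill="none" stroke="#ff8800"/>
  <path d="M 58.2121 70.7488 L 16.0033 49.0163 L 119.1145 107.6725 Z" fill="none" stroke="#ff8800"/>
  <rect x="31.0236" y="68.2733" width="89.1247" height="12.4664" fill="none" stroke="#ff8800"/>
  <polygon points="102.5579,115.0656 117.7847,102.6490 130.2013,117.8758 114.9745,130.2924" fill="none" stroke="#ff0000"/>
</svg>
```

Since the viewBox matches the mm dimensions, user units are millimetres directly. The only transform is the Y-flip y_m = 210.6432 − y_svg.

Shape 1 is a rectangle drawn with `<rect>`. Its stroke #ff0000 means cut at S974, F941. After flipping Y the toolpath is (6.2497,170.1365) → (20.8016,170.1365) → (20.8016,69.6820) → (6.2497,69.6820) → (6.2497,170.1365), returning to the start.

Shape 2 is a cubic bezier drawn with `<path>`. Its stroke #ff0000 means cut at S974, F941. After flipping Y the toolpath is (79.3318,111.8714) → (64.0761,98.3556) → (41.1425,92.9214) → (34.9227,80.6750).

Shape 3 is a quadratic bezier drawn with `<path>`. Its stroke #ff8800 means score at S480, F2030. After flipping Y the toolpath is (96.3872,196.5655) → (144.3521,160.7960) → (180.6376,118.1324) → (205.2438,68.5748).

Shape 4 is a closed polygon drawn with `<path>`. Its stroke #ff8800 means score at S480, F2030. After flipping Y the toolpath is (58.2121,139.8944) → (16.0033,161.6269) → (119.1145,102.9707) → (58.2121,139.8944), returning to the start.

Shape 5 is a rectangle drawn with `<rect>`. Its stroke #ff8800 means score at S480, F2030. After flipping Y the toolpath is (31.0236,142.3699) → (120.1483,142.3699) → (120.1483,129.9035) → (31.0236,129.9035) → (31.0236,142.3699), returning to the start.

Shape 6 is a regular polygon drawn with `<polygon>`. Its stroke #ff0000 means cut at S974, F941. After flipping Y the toolpath is (102.5579,95.5776) → (117.7847,107.9942) → (130.2013,92.7674) → (114.9745,80.3508) → (102.5579,95.5776), returning to the start.

(Gcodetools for Inkscape — laser output)
G21
G90
G00 X6.2497 Y170.1365
M3 S974
G1 X20.8016 Y170.1365 F941
G1 X20.8016 Y69.6820
G1 X6.2497 Y69.6820
G1 X6.2497 Y170.1365
M5
G00 X79.3318 Y111.8714
M3 S974
G1 X64.0761 Y98.3556 F941
G1 X41.1425 Y92.9214
G1 X34.9227 Y80.6750
M5
G00 X96.3872 Y196.5655
M3 S480
G1 X144.3521 Y160.7960 F2030
G1 X180.6376 Y118.1324
G1 X205.2438 Y68.5748
M5
G00 X58.2121 Y139.8944
M3 S480
G1 X16.0033 Y161.6269 F2030
G1 X119.1145 Y102.9707
G1 X58.2121 Y139.8944
M5
G00 X31.0236 Y142.3699
M3 S480
G1 X120.1483 Y142.3699 F2030
G1 X120.1483 Y129.9035
G1 X31.0236 Y129.9035
G1 X31.0236 Y142.3699
M5
G00 X102.5579 Y95.5776
M3 S974
G1 X117.7847 Y107.9942 F941
G1 X130.2013 Y92.7674
G1 X114.9745 Y80.3508
G1 X102.5579 Y95.5776
M5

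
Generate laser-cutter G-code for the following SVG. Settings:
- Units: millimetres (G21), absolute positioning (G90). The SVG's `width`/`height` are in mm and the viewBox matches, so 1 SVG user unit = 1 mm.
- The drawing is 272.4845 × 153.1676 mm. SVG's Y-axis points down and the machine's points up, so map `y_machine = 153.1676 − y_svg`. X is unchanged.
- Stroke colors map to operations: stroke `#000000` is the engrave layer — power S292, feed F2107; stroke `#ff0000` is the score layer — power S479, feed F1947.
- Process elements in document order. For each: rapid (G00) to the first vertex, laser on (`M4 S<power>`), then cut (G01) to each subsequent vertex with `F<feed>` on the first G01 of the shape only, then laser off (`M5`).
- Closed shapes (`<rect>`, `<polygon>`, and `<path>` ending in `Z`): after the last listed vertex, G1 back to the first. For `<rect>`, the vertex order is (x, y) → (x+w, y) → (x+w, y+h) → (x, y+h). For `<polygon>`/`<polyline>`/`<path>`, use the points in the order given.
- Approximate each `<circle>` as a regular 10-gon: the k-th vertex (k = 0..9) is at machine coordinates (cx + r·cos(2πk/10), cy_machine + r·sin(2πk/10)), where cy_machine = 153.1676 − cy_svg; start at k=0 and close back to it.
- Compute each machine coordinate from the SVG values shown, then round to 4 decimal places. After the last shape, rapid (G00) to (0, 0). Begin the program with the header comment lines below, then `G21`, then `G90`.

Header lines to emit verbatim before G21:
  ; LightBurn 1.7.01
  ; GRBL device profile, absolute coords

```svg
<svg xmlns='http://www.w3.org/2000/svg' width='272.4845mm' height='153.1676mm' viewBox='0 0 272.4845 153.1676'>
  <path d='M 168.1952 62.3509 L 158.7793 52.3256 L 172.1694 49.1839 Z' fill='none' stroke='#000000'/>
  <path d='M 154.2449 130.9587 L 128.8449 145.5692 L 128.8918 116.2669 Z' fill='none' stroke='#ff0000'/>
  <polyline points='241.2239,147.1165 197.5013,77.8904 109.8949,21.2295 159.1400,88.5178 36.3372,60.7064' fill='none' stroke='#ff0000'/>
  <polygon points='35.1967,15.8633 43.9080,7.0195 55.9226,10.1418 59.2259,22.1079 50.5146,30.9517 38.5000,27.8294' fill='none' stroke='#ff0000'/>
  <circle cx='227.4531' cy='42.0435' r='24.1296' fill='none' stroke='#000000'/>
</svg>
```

; LightBurn 1.7.01
; GRBL device profile, absolute coords
G21
G90
G00 X168.1952 Y90.8167
M4 S292
G01 X158.7793 Y100.8420 F2107
G01 X172.1694 Y103.9837
G01 X168.1952 Y90.8167
M5
G00 X154.2449 Y22.2089
M4 S479
G01 X128.8449 Y7.5984 F1947
G01 X128.8918 Y36.9007
G01 X154.2449 Y22.2089
M5
G00 X241.2239 Y6.0511
M4 S479
G01 X197.5013 Y75.2772 F1947
G01 X109.8949 Y131.9381
G01 X159.1400 Y64.6498
G01 X36.3372 Y92.4612
M5
G00 X35.1967 Y137.3043
M4 S479
G01 X43.9080 Y146.1481 F1947
G01 X55.9226 Y143.0258
G01 X59.2259 Y131.0597
G01 X50.5146 Y122.2159
G01 X38.5000 Y125.3382
G01 X35.1967 Y137.3043
M5
G00 X251.5827 Y111.1241
M4 S292
G01 X246.9744 Y125.3071 F2107
G01 X234.9096 Y134.0727
G01 X219.9966 Y134.0727
G01 X207.9318 Y125.3071
G01 X203.3235 Y111.1241
G01 X207.9318 Y96.9411
G01 X219.9966 Y88.1755
G01 X234.9096 Y88.1755
G01 X246.9744 Y96.9411
G01 X251.5827 Y111.1241
M5
G00 X0.0000 Y0.0000

Since the viewBox matches the mm dimensions, user units are millimetres directly. The only transform is the Y-flip y_m = 153.1676 − y_svg.

Shape 1 is a regular polygon drawn with `<path>`. Its stroke #000000 means engrave at S292, F2107. After flipping Y the toolpath is (168.1952,90.8167) → (158.7793,100.8420) → (172.1694,103.9837) → (168.1952,90.8167), returning to the start.

Shape 2 is a regular polygon drawn with `<path>`. Its stroke #ff0000 means score at S479, F1947. After flipping Y the toolpath is (154.2449,22.2089) → (128.8449,7.5984) → (128.8918,36.9007) → (154.2449,22.2089), returning to the start.

Shape 3 is a open polyline drawn with `<polyline>`. Its stroke #ff0000 means score at S479, F1947. After flipping Y the toolpath is (241.2239,6.0511) → (197.5013,75.2772) → (109.8949,131.9381) → (159.1400,64.6498) → (36.3372,92.4612).

Shape 4 is a regular polygon drawn with `<polygon>`. Its stroke #ff0000 means score at S479, F1947. After flipping Y the toolpath is (35.1967,137.3043) → (43.9080,146.1481) → (55.9226,143.0258) → (59.2259,131.0597) → (50.5146,122.2159) → (38.5000,125.3382) → (35.1967,137.3043), returning to the start.

Shape 5 is a circle drawn with `<circle>`. Its stroke #000000 means engrave at S292, F2107. After flipping Y the toolpath is (251.5827,111.1241) → (246.9744,125.3071) → (234.9096,134.0727) → (219.9966,134.0727) → (207.9318,125.3071) → (203.3235,111.1241) → (207.9318,96.9411) → (219.9966,88.1755) → (234.9096,88.1755) → (246.9744,96.9411) → (251.5827,111.1241), returning to the start.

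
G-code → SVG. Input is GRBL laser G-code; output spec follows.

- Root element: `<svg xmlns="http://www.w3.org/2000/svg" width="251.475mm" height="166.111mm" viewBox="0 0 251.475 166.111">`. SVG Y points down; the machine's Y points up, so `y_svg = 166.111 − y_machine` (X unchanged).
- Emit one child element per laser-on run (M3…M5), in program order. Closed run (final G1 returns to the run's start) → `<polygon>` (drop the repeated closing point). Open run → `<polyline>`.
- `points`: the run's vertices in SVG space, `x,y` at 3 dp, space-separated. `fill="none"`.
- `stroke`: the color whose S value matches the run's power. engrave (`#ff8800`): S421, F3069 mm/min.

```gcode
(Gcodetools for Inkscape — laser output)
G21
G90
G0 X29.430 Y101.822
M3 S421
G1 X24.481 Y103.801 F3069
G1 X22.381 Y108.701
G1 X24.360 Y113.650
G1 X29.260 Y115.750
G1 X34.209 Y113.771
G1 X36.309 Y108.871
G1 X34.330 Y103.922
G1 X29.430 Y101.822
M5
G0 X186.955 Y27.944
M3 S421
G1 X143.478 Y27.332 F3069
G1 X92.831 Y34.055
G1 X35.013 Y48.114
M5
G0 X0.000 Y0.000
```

<svg xmlns="http://www.w3.org/2000/svg" width="251.475mm" height="166.111mm" viewBox="0 0 251.475 166.111">
  <polygon points="29.430,64.289 24.481,62.310 22.381,57.410 24.360,52.461 29.260,50.361 34.209,52.340 36.309,57.240 34.330,62.189" fill="none" stroke="#ff8800"/>
  <polyline points="186.955,138.167 143.478,138.779 92.831,132.056 35.013,117.997" fill="none" stroke="#ff8800"/>
</svg>

Machine Y-up, SVG Y-down with viewBox height 166.111, so y_svg = 166.111 − y_machine; X carries over. Every run uses S421, so all elements get stroke `#ff8800` (engrave).

Run 1: The run returns to its start, so emit a `<polygon>` with points (Y-flipped): 29.430,64.289 24.481,62.310 22.381,57.410 24.360,52.461 29.260,50.361 34.209,52.340 36.309,57.240 34.330,62.189.

Run 2: The run is open, so emit a `<polyline>` with points (Y-flipped): 186.955,138.167 143.478,138.779 92.831,132.056 35.013,117.997.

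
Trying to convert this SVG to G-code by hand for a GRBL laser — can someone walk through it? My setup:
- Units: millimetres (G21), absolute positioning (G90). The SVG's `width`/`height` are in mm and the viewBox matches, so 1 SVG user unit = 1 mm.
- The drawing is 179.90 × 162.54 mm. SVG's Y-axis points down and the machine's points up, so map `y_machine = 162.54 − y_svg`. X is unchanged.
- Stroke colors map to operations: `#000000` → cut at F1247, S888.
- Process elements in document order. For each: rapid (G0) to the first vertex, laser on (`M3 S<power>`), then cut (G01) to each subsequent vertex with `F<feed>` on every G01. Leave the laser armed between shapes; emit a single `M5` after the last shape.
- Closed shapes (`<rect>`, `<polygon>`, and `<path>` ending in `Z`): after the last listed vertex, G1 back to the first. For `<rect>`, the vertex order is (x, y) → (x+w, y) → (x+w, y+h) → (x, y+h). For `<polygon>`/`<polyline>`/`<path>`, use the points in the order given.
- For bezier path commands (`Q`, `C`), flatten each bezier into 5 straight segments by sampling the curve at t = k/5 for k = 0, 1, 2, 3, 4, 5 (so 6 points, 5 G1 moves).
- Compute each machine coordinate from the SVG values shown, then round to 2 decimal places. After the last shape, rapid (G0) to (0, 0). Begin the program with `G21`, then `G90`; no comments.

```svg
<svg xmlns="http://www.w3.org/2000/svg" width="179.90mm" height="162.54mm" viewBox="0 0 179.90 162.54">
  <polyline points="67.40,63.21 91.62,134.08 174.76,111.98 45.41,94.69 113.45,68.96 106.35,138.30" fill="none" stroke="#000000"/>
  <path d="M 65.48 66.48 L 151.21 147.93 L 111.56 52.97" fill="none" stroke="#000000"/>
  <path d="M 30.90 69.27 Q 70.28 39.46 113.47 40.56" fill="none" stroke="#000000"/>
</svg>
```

1 u = 1 mm; y_m = 162.54 − y.

[1] `<polyline>` open polyline, #000000→cut S888 F1247: (67.40,99.33) → (91.62,28.46) → (174.76,50.56) → (45.41,67.85) → (113.45,93.58) → (106.35,24.24)

[2] `<path>` open polyline, #000000→cut S888 F1247: (65.48,96.06) → (151.21,14.61) → (111.56,109.57)

[3] `<path>` quadratic bezier, #000000→cut S888 F1247: (30.90,93.27) → (46.80,103.96) → (63.01,112.17) → (79.53,117.91) → (96.35,121.18) → (113.47,121.98)

G21
G90
G0 X67.40 Y99.33
M3 S888
G01 X91.62 Y28.46 F1247
G01 X174.76 Y50.56 F1247
G01 X45.41 Y67.85 F1247
G01 X113.45 Y93.58 F1247
G01 X106.35 Y24.24 F1247
G0 X65.48 Y96.06
M3 S888
G01 X151.21 Y14.61 F1247
G01 X111.56 Y109.57 F1247
G0 X30.90 Y93.27
M3 S888
G01 X46.80 Y103.96 F1247
G01 X63.01 Y112.17 F1247
G01 X79.53 Y117.91 F1247
G01 X96.35 Y121.18 F1247
G01 X113.47 Y121.98 F1247
M5
G0 X0.00 Y0.00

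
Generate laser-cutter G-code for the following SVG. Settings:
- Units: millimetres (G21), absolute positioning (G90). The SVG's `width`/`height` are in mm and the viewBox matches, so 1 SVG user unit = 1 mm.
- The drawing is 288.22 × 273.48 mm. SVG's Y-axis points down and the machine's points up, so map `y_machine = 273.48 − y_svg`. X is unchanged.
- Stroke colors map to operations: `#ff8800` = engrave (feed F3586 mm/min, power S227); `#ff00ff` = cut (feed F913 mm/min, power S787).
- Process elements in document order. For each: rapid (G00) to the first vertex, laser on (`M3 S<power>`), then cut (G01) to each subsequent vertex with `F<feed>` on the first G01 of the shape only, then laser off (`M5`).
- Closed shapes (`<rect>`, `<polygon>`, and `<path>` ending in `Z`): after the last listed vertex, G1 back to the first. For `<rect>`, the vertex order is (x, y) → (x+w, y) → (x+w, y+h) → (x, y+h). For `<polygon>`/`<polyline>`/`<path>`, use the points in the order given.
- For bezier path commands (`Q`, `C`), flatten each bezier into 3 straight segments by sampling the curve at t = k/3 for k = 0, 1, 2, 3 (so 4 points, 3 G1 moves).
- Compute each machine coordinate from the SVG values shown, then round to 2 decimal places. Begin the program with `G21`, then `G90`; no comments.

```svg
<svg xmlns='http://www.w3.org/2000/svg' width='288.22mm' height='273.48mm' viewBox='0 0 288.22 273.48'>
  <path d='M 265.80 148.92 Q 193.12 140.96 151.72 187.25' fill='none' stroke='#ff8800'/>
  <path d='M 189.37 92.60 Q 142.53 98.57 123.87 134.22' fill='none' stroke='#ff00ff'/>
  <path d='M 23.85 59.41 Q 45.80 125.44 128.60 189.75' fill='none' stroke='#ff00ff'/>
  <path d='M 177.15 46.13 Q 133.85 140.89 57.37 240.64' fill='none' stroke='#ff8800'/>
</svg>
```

Since the viewBox matches the mm dimensions, user units are millimetres directly. The only transform is the Y-flip y_m = 273.48 − y_svg.

Shape 1 is a quadratic bezier drawn with `<path>`. Its stroke #ff8800 means engrave at S227, F3586. After flipping Y the toolpath is (265.80,124.56) → (220.82,123.84) → (182.80,111.06) → (151.72,86.23).

Shape 2 is a quadratic bezier drawn with `<path>`. Its stroke #ff00ff means cut at S787, F913. After flipping Y the toolpath is (189.37,180.88) → (161.27,173.60) → (139.44,159.73) → (123.87,139.26).

Shape 3 is a quadratic bezier drawn with `<path>`. Its stroke #ff00ff means cut at S787, F913. After flipping Y the toolpath is (23.85,214.07) → (45.24,170.24) → (80.16,126.79) → (128.60,83.73).

Shape 4 is a quadratic bezier drawn with `<path>`. Its stroke #ff8800 means engrave at S227, F3586. After flipping Y the toolpath is (177.15,227.35) → (144.60,163.62) → (104.67,98.79) → (57.37,32.84).

G21
G90
G00 X265.80 Y124.56
M3 S227
G01 X220.82 Y123.84 F3586
G01 X182.80 Y111.06
G01 X151.72 Y86.23
M5
G00 X189.37 Y180.88
M3 S787
G01 X161.27 Y173.60 F913
G01 X139.44 Y159.73
G01 X123.87 Y139.26
M5
G00 X23.85 Y214.07
M3 S787
G01 X45.24 Y170.24 F913
G01 X80.16 Y126.79
G01 X128.60 Y83.73
M5
G00 X177.15 Y227.35
M3 S227
G01 X144.60 Y163.62 F3586
G01 X104.67 Y98.79
G01 X57.37 Y32.84
M5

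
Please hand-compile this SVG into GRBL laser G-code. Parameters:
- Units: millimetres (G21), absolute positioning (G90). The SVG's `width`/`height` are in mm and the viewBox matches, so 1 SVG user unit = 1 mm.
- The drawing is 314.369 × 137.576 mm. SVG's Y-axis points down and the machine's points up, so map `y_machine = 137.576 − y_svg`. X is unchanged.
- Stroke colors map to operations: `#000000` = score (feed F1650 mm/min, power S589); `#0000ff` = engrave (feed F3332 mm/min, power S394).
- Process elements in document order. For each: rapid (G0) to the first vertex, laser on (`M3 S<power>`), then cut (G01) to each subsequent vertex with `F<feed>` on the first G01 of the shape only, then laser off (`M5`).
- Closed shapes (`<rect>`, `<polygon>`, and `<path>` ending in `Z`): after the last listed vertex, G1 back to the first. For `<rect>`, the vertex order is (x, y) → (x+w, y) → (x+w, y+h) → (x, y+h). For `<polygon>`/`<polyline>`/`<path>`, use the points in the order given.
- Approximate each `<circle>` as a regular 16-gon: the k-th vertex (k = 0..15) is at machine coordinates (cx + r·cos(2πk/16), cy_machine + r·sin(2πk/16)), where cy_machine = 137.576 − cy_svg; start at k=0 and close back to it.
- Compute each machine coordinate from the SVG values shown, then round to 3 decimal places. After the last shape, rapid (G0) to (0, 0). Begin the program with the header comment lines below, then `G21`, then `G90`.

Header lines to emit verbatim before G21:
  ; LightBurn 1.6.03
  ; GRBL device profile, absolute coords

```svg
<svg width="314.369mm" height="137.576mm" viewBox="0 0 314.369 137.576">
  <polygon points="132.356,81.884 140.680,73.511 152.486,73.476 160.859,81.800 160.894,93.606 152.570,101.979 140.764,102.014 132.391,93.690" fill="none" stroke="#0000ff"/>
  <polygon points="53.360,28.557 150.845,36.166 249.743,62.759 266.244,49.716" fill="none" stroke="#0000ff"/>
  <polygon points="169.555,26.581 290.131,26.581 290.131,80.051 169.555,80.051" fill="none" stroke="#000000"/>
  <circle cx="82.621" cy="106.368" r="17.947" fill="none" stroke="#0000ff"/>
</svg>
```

1 u = 1 mm; y_m = 137.576 − y.

[1] `<polygon>` regular polygon, #0000ff→engrave S394 F3332: (132.356,55.692) → (140.680,64.065) → (152.486,64.100) → (160.859,55.776) → (160.894,43.970) → (152.570,35.597) → (140.764,35.562) → (132.391,43.886) → (132.356,55.692) (closed)

[2] `<polygon>` closed polygon, #0000ff→engrave S394 F3332: (53.360,109.019) → (150.845,101.410) → (249.743,74.817) → (266.244,87.860) → (53.360,109.019) (closed)

[3] `<polygon>` rectangle, #000000→score S589 F1650: (169.555,110.995) → (290.131,110.995) → (290.131,57.525) → (169.555,57.525) → (169.555,110.995) (closed)

[4] `<circle>` circle, #0000ff→engrave S394 F3332: (100.568,31.208) → (99.202,38.076) → (95.311,43.898) → (89.489,47.789) → (82.621,49.155) → (75.753,47.789) → (69.931,43.898) → (66.040,38.076) → (64.674,31.208) → (66.040,24.340) → (69.931,18.518) → (75.753,14.627) → (82.621,13.261) → (89.489,14.627) → (95.311,18.518) → (99.202,24.340) → (100.568,31.208) (closed)

; LightBurn 1.6.03
; GRBL device profile, absolute coords
G21
G90
G0 X132.356 Y55.692
M3 S394
G01 X140.680 Y64.065 F3332
G01 X152.486 Y64.100
G01 X160.859 Y55.776
G01 X160.894 Y43.970
G01 X152.570 Y35.597
G01 X140.764 Y35.562
G01 X132.391 Y43.886
G01 X132.356 Y55.692
M5
G0 X53.360 Y109.019
M3 S394
G01 X150.845 Y101.410 F3332
G01 X249.743 Y74.817
G01 X266.244 Y87.860
G01 X53.360 Y109.019
M5
G0 X169.555 Y110.995
M3 S589
G01 X290.131 Y110.995 F1650
G01 X290.131 Y57.525
G01 X169.555 Y57.525
G01 X169.555 Y110.995
M5
G0 X100.568 Y31.208
M3 S394
G01 X99.202 Y38.076 F3332
G01 X95.311 Y43.898
G01 X89.489 Y47.789
G01 X82.621 Y49.155
G01 X75.753 Y47.789
G01 X69.931 Y43.898
G01 X66.040 Y38.076
G01 X64.674 Y31.208
G01 X66.040 Y24.340
G01 X69.931 Y18.518
G01 X75.753 Y14.627
G01 X82.621 Y13.261
G01 X89.489 Y14.627
G01 X95.311 Y18.518
G01 X99.202 Y24.340
G01 X100.568 Y31.208
M5
G0 X0.000 Y0.000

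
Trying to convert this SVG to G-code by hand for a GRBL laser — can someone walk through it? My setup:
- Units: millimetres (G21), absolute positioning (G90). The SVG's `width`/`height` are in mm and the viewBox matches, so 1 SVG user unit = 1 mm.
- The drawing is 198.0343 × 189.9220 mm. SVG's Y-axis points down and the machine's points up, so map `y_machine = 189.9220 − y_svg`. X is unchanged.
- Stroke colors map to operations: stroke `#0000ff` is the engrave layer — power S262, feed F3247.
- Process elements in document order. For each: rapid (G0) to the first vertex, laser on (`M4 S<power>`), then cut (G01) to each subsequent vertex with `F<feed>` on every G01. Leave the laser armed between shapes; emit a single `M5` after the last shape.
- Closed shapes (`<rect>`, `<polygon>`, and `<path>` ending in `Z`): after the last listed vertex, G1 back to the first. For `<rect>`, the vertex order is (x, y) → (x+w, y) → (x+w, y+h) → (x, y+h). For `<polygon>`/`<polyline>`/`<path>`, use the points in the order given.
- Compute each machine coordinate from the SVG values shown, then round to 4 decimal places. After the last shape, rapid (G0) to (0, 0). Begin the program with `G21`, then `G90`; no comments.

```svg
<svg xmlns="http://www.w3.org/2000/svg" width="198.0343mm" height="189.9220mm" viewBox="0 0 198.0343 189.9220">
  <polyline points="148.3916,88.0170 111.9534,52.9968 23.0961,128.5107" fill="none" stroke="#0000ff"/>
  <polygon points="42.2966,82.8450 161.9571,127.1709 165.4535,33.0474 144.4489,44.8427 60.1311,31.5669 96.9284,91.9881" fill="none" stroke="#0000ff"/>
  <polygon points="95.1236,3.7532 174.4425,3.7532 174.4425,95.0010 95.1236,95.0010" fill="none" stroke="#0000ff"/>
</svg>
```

G21
G90
G0 X148.3916 Y101.9050
M4 S262
G01 X111.9534 Y136.9252 F3247
G01 X23.0961 Y61.4113 F3247
G0 X42.2966 Y107.0770
M4 S262
G01 X161.9571 Y62.7511 F3247
G01 X165.4535 Y156.8746 F3247
G01 X144.4489 Y145.0793 F3247
G01 X60.1311 Y158.3551 F3247
G01 X96.9284 Y97.9339 F3247
G01 X42.2966 Y107.0770 F3247
G0 X95.1236 Y186.1688
M4 S262
G01 X174.4425 Y186.1688 F3247
G01 X174.4425 Y94.9210 F3247
G01 X95.1236 Y94.9210 F3247
G01 X95.1236 Y186.1688 F3247
M5
G0 X0.0000 Y0.0000

Since the viewBox matches the mm dimensions, user units are millimetres directly. The only transform is the Y-flip y_m = 189.9220 − y_svg.

Shape 1 is a open polyline drawn with `<polyline>`. Its stroke #0000ff means engrave at S262, F3247. After flipping Y the toolpath is (148.3916,101.9050) → (111.9534,136.9252) → (23.0961,61.4113).

Shape 2 is a closed polygon drawn with `<polygon>`. Its stroke #0000ff means engrave at S262, F3247. After flipping Y the toolpath is (42.2966,107.0770) → (161.9571,62.7511) → (165.4535,156.8746) → (144.4489,145.0793) → (60.1311,158.3551) → (96.9284,97.9339) → (42.2966,107.0770), returning to the start.

Shape 3 is a rectangle drawn with `<polygon>`. Its stroke #0000ff means engrave at S262, F3247. After flipping Y the toolpath is (95.1236,186.1688) → (174.4425,186.1688) → (174.4425,94.9210) → (95.1236,94.9210) → (95.1236,186.1688), returning to the start.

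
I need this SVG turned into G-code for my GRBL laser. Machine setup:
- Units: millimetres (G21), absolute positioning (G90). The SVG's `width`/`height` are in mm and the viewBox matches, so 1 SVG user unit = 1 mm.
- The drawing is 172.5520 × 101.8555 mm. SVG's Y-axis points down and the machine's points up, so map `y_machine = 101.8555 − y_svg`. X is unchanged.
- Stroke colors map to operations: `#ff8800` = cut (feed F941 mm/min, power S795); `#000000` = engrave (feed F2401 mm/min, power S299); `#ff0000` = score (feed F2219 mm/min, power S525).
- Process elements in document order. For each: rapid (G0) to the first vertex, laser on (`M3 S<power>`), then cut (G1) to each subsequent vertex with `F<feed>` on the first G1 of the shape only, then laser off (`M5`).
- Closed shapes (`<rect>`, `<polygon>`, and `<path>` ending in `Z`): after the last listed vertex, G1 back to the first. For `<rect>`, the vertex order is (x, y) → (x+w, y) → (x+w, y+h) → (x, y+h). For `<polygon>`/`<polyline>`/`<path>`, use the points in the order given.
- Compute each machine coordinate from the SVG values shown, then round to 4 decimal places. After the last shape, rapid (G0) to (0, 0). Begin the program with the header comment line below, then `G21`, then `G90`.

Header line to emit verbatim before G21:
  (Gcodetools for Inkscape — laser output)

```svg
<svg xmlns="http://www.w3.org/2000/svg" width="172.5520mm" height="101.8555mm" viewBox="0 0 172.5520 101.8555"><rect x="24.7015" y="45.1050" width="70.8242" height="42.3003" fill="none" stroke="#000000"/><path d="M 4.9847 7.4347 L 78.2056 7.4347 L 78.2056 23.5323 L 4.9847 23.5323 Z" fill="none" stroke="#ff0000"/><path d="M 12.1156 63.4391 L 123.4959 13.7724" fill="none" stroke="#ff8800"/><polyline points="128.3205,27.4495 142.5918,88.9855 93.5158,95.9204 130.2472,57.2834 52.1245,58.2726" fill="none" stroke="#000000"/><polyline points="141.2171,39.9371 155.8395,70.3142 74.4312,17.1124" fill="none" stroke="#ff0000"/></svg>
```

1 u = 1 mm; y_m = 101.8555 − y.

[1] `<rect>` rectangle, #000000→engrave S299 F2401: (24.7015,56.7505) → (95.5257,56.7505) → (95.5257,14.4502) → (24.7015,14.4502) → (24.7015,56.7505) (closed)

[2] `<path>` rectangle, #ff0000→score S525 F2219: (4.9847,94.4208) → (78.2056,94.4208) → (78.2056,78.3232) → (4.9847,78.3232) → (4.9847,94.4208) (closed)

[3] `<path>` line segment, #ff8800→cut S795 F941: (12.1156,38.4164) → (123.4959,88.0831)

[4] `<polyline>` open polyline, #000000→engrave S299 F2401: (128.3205,74.4060) → (142.5918,12.8700) → (93.5158,5.9351) → (130.2472,44.5721) → (52.1245,43.5829)

[5] `<polyline>` open polyline, #ff0000→score S525 F2219: (141.2171,61.9184) → (155.8395,31.5413) → (74.4312,84.7431)

(Gcodetools for Inkscape — laser output)
G21
G90
G0 X24.7015 Y56.7505
M3 S299
G1 X95.5257 Y56.7505 F2401
G1 X95.5257 Y14.4502
G1 X24.7015 Y14.4502
G1 X24.7015 Y56.7505
M5
G0 X4.9847 Y94.4208
M3 S525
G1 X78.2056 Y94.4208 F2219
G1 X78.2056 Y78.3232
G1 X4.9847 Y78.3232
G1 X4.9847 Y94.4208
M5
G0 X12.1156 Y38.4164
M3 S795
G1 X123.4959 Y88.0831 F941
M5
G0 X128.3205 Y74.4060
M3 S299
G1 X142.5918 Y12.8700 F2401
G1 X93.5158 Y5.9351
G1 X130.2472 Y44.5721
G1 X52.1245 Y43.5829
M5
G0 X141.2171 Y61.9184
M3 S525
G1 X155.8395 Y31.5413 F2219
G1 X74.4312 Y84.7431
M5
G0 X0.0000 Y0.0000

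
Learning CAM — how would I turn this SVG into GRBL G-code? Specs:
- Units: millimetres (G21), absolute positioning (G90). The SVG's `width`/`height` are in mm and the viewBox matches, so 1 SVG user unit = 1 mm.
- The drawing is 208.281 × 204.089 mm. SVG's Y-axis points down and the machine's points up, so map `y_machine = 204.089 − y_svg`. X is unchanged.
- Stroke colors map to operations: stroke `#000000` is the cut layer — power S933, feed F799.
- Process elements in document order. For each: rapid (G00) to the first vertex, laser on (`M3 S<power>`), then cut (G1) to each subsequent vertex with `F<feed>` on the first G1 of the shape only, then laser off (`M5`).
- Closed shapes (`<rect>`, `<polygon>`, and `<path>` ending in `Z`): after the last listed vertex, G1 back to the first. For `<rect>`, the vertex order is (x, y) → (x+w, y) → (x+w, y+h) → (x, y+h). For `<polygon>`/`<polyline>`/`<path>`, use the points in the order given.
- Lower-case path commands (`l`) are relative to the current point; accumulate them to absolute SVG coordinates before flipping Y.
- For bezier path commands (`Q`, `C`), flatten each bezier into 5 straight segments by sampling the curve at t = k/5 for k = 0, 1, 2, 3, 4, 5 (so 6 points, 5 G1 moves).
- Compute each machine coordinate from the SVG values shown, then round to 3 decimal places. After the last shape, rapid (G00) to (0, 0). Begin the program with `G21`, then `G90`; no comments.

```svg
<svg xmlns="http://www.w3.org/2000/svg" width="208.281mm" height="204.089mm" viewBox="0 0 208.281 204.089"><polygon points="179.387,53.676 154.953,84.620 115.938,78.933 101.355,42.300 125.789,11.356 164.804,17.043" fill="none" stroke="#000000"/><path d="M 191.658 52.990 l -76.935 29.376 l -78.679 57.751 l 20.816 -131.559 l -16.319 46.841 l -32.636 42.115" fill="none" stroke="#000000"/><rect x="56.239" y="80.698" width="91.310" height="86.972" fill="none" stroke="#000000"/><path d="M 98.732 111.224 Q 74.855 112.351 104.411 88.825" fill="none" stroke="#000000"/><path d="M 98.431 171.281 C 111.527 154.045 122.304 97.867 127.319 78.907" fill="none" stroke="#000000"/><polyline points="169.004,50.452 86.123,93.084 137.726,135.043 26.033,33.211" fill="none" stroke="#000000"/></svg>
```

1 u = 1 mm; y_m = 204.089 − y.

[1] `<polygon>` regular polygon, #000000→cut S933 F799: (179.387,150.413) → (154.953,119.469) → (115.938,125.156) → (101.355,161.789) → (125.789,192.733) → (164.804,187.046) → (179.387,150.413) (closed)

[2] `<path>` open polyline, #000000→cut S933 F799: (191.658,151.099) → (114.723,121.723) → (36.044,63.972) → (56.860,195.531) → (40.541,148.690) → (7.905,106.575)

[3] `<rect>` rectangle, #000000→cut S933 F799: (56.239,123.391) → (147.549,123.391) → (147.549,36.419) → (56.239,36.419) → (56.239,123.391) (closed)

[4] `<path>` quadratic bezier, #000000→cut S933 F799: (98.732,92.865) → (91.319,93.400) → (88.180,95.908) → (89.315,100.388) → (94.726,106.840) → (104.411,115.264)

[5] `<path>` cubic bezier, #000000→cut S933 F799: (98.431,32.808) → (105.983,47.213) → (112.813,67.309) → (118.756,89.440) → (123.646,109.949) → (127.319,125.182)

[6] `<polyline>` open polyline, #000000→cut S933 F799: (169.004,153.637) → (86.123,111.005) → (137.726,69.046) → (26.033,170.878)

G21
G90
G00 X179.387 Y150.413
M3 S933
G1 X154.953 Y119.469 F799
G1 X115.938 Y125.156
G1 X101.355 Y161.789
G1 X125.789 Y192.733
G1 X164.804 Y187.046
G1 X179.387 Y150.413
M5
G00 X191.658 Y151.099
M3 S933
G1 X114.723 Y121.723 F799
G1 X36.044 Y63.972
G1 X56.860 Y195.531
G1 X40.541 Y148.690
G1 X7.905 Y106.575
M5
G00 X56.239 Y123.391
M3 S933
G1 X147.549 Y123.391 F799
G1 X147.549 Y36.419
G1 X56.239 Y36.419
G1 X56.239 Y123.391
M5
G00 X98.732 Y92.865
M3 S933
G1 X91.319 Y93.400 F799
G1 X88.180 Y95.908
G1 X89.315 Y100.388
G1 X94.726 Y106.840
G1 X104.411 Y115.264
M5
G00 X98.431 Y32.808
M3 S933
G1 X105.983 Y47.213 F799
G1 X112.813 Y67.309
G1 X118.756 Y89.440
G1 X123.646 Y109.949
G1 X127.319 Y125.182
M5
G00 X169.004 Y153.637
M3 S933
G1 X86.123 Y111.005 F799
G1 X137.726 Y69.046
G1 X26.033 Y170.878
M5
G00 X0.000 Y0.000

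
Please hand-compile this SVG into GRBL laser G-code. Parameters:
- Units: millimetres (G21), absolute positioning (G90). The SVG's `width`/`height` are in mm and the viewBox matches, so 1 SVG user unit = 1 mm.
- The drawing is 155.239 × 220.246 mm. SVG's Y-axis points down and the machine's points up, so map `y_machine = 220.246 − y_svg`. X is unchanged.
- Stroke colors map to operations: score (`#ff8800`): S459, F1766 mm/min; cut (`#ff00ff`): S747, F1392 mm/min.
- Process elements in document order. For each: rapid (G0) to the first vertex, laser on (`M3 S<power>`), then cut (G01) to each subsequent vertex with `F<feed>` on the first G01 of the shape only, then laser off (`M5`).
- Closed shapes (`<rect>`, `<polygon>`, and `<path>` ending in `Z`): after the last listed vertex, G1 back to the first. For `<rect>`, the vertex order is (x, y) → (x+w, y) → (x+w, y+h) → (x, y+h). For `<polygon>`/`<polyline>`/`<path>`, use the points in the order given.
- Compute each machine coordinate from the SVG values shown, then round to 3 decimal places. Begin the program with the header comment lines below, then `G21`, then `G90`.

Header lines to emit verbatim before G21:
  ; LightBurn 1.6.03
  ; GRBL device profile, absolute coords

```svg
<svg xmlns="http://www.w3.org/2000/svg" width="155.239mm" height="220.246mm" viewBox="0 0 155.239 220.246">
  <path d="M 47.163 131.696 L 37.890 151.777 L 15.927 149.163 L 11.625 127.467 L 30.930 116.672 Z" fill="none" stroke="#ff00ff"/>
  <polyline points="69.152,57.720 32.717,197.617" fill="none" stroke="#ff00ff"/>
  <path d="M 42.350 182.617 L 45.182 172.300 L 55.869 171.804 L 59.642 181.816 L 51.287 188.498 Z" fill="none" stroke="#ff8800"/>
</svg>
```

Since the viewBox matches the mm dimensions, user units are millimetres directly. The only transform is the Y-flip y_m = 220.246 − y_svg.

Shape 1 is a regular polygon drawn with `<path>`. Its stroke #ff00ff means cut at S747, F1392. After flipping Y the toolpath is (47.163,88.550) → (37.890,68.469) → (15.927,71.083) → (11.625,92.779) → (30.930,103.574) → (47.163,88.550), returning to the start.

Shape 2 is a line segment drawn with `<polyline>`. Its stroke #ff00ff means cut at S747, F1392. After flipping Y the toolpath is (69.152,162.526) → (32.717,22.629).

Shape 3 is a regular polygon drawn with `<path>`. Its stroke #ff8800 means score at S459, F1766. After flipping Y the toolpath is (42.350,37.629) → (45.182,47.946) → (55.869,48.442) → (59.642,38.430) → (51.287,31.748) → (42.350,37.629), returning to the start.

; LightBurn 1.6.03
; GRBL device profile, absolute coords
G21
G90
G0 X47.163 Y88.550
M3 S747
G01 X37.890 Y68.469 F1392
G01 X15.927 Y71.083
G01 X11.625 Y92.779
G01 X30.930 Y103.574
G01 X47.163 Y88.550
M5
G0 X69.152 Y162.526
M3 S747
G01 X32.717 Y22.629 F1392
M5
G0 X42.350 Y37.629
M3 S459
G01 X45.182 Y47.946 F1766
G01 X55.869 Y48.442
G01 X59.642 Y38.430
G01 X51.287 Y31.748
G01 X42.350 Y37.629
M5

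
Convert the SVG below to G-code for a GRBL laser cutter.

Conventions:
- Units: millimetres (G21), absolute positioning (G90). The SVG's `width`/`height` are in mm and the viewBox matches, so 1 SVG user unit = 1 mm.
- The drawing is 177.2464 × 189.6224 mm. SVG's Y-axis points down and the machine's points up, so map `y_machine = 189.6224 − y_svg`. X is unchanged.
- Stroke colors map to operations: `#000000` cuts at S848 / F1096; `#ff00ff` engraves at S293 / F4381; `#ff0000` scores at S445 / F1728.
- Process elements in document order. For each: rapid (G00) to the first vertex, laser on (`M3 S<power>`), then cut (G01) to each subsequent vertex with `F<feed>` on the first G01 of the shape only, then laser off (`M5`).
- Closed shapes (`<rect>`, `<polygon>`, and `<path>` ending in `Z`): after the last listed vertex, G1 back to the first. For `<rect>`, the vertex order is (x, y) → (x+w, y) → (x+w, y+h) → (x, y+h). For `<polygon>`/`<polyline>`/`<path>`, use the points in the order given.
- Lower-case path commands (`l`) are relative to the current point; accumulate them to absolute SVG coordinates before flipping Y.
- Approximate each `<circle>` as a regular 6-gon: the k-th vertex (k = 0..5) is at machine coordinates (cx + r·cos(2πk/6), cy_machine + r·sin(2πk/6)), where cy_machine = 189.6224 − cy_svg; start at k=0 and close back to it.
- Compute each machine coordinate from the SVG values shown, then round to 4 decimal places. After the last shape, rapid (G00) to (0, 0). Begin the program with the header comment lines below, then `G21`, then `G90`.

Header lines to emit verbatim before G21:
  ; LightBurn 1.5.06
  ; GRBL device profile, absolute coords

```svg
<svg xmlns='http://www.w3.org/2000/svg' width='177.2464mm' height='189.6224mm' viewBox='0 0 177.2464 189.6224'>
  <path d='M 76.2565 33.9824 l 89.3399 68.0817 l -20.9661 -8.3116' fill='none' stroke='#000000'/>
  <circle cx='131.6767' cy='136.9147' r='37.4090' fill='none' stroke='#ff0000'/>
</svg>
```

viewBox `0 0 177.2464 189.6224` with mm width/height → 1 unit = 1 mm. Flip: y_m = 189.6224 − y_svg.

**Shape 1** — `<path>` open polyline, stroke `#000000` → cut (S848, F1096). Machine vertices: (76.2565,155.6400) → (165.5964,87.5583) → (144.6303,95.8699). Open path.

**Shape 2** — `<circle>` circle, stroke `#ff0000` → score (S445, F1728). Machine vertices: (169.0857,52.7077) → (150.3812,85.1048) → (112.9722,85.1048) → (94.2677,52.7077) → (112.9722,20.3106) → (150.3812,20.3106) → (169.0857,52.7077). Closed: final G1 returns to the first vertex.

; LightBurn 1.5.06
; GRBL device profile, absolute coords
G21
G90
G00 X76.2565 Y155.6400
M3 S848
G01 X165.5964 Y87.5583 F1096
G01 X144.6303 Y95.8699
M5
G00 X169.0857 Y52.7077
M3 S445
G01 X150.3812 Y85.1048 F1728
G01 X112.9722 Y85.1048
G01 X94.2677 Y52.7077
G01 X112.9722 Y20.3106
G01 X150.3812 Y20.3106
G01 X169.0857 Y52.7077
M5
G00 X0.0000 Y0.0000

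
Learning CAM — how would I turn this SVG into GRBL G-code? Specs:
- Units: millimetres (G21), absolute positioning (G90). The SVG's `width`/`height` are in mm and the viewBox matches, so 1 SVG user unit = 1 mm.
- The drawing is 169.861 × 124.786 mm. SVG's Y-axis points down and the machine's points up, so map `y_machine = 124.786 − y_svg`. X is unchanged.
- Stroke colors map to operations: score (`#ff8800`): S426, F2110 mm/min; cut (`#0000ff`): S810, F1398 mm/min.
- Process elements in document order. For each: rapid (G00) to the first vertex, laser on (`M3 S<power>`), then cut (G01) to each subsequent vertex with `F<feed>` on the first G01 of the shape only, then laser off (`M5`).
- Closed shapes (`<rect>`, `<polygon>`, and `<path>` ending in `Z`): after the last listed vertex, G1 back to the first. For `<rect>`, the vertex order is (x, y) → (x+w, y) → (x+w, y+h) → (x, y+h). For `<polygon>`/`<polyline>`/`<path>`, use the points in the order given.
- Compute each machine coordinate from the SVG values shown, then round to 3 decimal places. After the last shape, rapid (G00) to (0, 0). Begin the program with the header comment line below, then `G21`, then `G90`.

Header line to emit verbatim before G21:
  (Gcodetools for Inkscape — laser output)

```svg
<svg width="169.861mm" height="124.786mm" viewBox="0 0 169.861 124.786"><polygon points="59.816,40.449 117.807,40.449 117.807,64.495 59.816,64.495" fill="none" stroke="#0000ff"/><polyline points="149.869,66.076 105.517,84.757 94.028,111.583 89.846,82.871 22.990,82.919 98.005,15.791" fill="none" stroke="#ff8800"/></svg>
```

(Gcodetools for Inkscape — laser output)
G21
G90
G00 X59.816 Y84.337
M3 S810
G01 X117.807 Y84.337 F1398
G01 X117.807 Y60.291
G01 X59.816 Y60.291
G01 X59.816 Y84.337
M5
G00 X149.869 Y58.710
M3 S426
G01 X105.517 Y40.029 F2110
G01 X94.028 Y13.203
G01 X89.846 Y41.915
G01 X22.990 Y41.867
G01 X98.005 Y108.995
M5
G00 X0.000 Y0.000

1 u = 1 mm; y_m = 124.786 − y.

[1] `<polygon>` rectangle, #0000ff→cut S810 F1398: (59.816,84.337) → (117.807,84.337) → (117.807,60.291) → (59.816,60.291) → (59.816,84.337) (closed)

[2] `<polyline>` open polyline, #ff8800→score S426 F2110: (149.869,58.710) → (105.517,40.029) → (94.028,13.203) → (89.846,41.915) → (22.990,41.867) → (98.005,108.995)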